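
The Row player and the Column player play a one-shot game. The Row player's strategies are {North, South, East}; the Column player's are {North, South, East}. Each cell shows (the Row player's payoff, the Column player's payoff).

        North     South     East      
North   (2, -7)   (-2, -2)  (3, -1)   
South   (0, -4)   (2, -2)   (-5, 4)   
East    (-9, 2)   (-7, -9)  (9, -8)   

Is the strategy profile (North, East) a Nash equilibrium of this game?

No

Holding the Column player at East: the Row player gets 3 from North but could get 9 by switching to East. The Row player has a profitable deviation.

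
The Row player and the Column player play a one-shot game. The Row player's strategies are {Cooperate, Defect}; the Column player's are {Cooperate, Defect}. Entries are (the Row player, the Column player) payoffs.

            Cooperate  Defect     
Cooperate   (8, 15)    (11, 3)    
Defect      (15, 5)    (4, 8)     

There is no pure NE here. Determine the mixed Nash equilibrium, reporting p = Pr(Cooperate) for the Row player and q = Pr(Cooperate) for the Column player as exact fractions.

Each player's mixing probability is pinned down by making the *other* player indifferent.
The Column player indifferent between Cooperate and Defect: p·15 + (1−p)·5 = p·3 + (1−p)·8 ⟹ 5 + 10p = 8 + (-5)p ⟹ p = 1/5.
The Row player indifferent between Cooperate and Defect: q·8 + (1−q)·11 = q·15 + (1−q)·4 ⟹ 11 + (-3)q = 4 + 11q ⟹ q = 1/2.

p = 1/5, q = 1/2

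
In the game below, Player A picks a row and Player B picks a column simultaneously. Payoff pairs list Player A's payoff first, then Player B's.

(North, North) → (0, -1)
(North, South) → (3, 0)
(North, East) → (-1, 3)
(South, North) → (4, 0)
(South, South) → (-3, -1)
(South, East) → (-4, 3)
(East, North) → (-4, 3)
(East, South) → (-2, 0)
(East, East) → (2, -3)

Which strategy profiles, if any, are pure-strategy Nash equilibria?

Find each player's best response to every opponent strategy; NE are the intersections.
Player A's best responses — vs North: South (payoff 4); vs South: North (payoff 3); vs East: East (payoff 2).
Player B's best responses — vs North: East (payoff 3); vs South: East (payoff 3); vs East: North (payoff 3).
No cell has both players best-responding. For instance, Player A's best reply to North is South, but against South Player B prefers East over North.

No pure-strategy Nash equilibrium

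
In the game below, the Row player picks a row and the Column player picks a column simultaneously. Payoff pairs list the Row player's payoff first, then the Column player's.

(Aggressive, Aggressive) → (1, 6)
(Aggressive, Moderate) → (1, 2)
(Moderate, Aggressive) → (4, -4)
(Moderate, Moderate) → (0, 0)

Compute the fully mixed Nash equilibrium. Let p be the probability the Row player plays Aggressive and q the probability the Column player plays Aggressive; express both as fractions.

Each player's mixing probability is pinned down by making the *other* player indifferent.
The Column player indifferent between Aggressive and Moderate: p·6 + (1−p)·(-4) = p·2 + (1−p)·0 ⟹ (-4) + 10p = 0 + 2p ⟹ p = 1/2.
The Row player indifferent between Aggressive and Moderate: q·1 + (1−q)·1 = q·4 + (1−q)·0 ⟹ 1 + 0q = 0 + 4q ⟹ q = 1/4.

p = 1/2, q = 1/4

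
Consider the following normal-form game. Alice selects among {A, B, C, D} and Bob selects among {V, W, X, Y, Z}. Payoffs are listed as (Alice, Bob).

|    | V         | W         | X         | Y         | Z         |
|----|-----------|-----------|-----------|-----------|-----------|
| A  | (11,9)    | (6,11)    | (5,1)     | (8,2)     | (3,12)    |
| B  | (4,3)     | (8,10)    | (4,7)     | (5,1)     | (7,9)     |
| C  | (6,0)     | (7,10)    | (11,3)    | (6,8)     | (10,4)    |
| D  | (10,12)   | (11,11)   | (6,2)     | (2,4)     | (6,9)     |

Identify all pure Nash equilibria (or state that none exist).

A profile is a Nash equilibrium when each player is best-responding to the other.
Alice's best responses — vs V: A (payoff 11); vs W: D (payoff 11); vs X: C (payoff 11); vs Y: A (payoff 8); vs Z: C (payoff 10).
Bob's best responses — vs A: Z (payoff 12); vs B: W (payoff 10); vs C: W (payoff 10); vs D: V (payoff 12).
No cell has both players best-responding. For instance, Alice's best reply to Y is A, but against A Bob prefers Z over Y.

None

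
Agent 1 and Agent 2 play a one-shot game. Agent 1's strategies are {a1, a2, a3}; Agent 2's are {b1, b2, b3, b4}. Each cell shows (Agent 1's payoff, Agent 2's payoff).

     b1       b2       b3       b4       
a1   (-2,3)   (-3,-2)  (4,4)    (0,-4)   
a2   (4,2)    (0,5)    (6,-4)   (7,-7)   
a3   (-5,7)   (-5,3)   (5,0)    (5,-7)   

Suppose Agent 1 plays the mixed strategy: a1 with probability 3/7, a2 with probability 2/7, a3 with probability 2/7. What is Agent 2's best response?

b1

Compute Agent 2's expected payoff from each pure strategy against the given mix.
b1: (3/7)·3 + (2/7)·2 + (2/7)·7 = 27/7
b2: (3/7)·(-2) + (2/7)·5 + (2/7)·3 = 10/7
b3: (3/7)·4 + (2/7)·(-4) + (2/7)·0 = 4/7
b4: (3/7)·(-4) + (2/7)·(-7) + (2/7)·(-7) = -40/7
Highest expected payoff is 27/7, from b1.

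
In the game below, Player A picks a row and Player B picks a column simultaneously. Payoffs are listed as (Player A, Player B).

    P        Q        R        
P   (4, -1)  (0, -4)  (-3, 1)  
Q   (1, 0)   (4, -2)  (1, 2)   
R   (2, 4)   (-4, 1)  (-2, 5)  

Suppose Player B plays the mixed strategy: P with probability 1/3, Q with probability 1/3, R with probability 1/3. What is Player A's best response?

Q

Compute Player A's expected payoff from each pure strategy against the given mix.
P: (1/3)·4 + (1/3)·0 + (1/3)·(-3) = 1/3
Q: (1/3)·1 + (1/3)·4 + (1/3)·1 = 2
R: (1/3)·2 + (1/3)·(-4) + (1/3)·(-2) = -4/3
Highest expected payoff is 2, from Q.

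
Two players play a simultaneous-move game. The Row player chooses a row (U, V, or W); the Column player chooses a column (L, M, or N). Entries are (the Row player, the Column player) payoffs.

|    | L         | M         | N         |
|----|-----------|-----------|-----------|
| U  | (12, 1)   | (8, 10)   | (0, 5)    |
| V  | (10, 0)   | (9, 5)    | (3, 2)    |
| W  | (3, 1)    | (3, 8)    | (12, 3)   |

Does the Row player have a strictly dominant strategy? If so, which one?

Check whether one of the Row player's strategies beats all alternatives regardless of what the opponent does.
U is not dominant: against M, V gives 9 > 8.
V is not dominant: against L, U gives 12 > 10.
W is not dominant: against L, U gives 12 > 3.
No single strategy is best against every opponent action.

None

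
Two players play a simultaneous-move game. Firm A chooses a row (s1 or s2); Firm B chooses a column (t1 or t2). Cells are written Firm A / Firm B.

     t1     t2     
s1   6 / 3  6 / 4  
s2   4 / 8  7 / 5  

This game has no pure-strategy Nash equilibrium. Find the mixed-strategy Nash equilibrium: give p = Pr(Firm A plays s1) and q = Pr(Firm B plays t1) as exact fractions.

p = 3/4, q = 1/3

Each player's mixing probability is pinned down by making the *other* player indifferent.
Firm B indifferent between t1 and t2: p·3 + (1−p)·8 = p·4 + (1−p)·5 ⟹ 8 + (-5)p = 5 + (-1)p ⟹ p = 3/4.
Firm A indifferent between s1 and s2: q·6 + (1−q)·6 = q·4 + (1−q)·7 ⟹ 6 + 0q = 7 + (-3)q ⟹ q = 1/3.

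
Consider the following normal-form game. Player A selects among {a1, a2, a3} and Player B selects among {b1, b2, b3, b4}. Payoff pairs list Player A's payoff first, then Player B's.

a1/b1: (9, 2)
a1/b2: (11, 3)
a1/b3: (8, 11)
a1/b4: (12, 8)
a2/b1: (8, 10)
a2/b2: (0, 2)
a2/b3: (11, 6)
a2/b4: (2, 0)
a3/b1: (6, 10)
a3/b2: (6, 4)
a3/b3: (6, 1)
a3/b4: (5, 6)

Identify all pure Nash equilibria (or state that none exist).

No pure-strategy Nash equilibrium

A profile is a Nash equilibrium when each player is best-responding to the other.
Player A's best responses — vs b1: a1 (payoff 9); vs b2: a1 (payoff 11); vs b3: a2 (payoff 11); vs b4: a1 (payoff 12).
Player B's best responses — vs a1: b3 (payoff 11); vs a2: b1 (payoff 10); vs a3: b1 (payoff 10).
No cell has both players best-responding. For instance, Player A's best reply to b4 is a1, but against a1 Player B prefers b3 over b4.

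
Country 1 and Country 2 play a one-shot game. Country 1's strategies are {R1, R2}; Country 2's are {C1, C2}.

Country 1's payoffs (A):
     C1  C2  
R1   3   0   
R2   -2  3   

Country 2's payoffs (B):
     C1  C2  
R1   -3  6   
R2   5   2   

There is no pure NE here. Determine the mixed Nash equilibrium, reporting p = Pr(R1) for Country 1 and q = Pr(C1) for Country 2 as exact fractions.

Each player's mixing probability is pinned down by making the *other* player indifferent.
Country 2 indifferent between C1 and C2: p·(-3) + (1−p)·5 = p·6 + (1−p)·2 ⟹ 5 + (-8)p = 2 + 4p ⟹ p = 1/4.
Country 1 indifferent between R1 and R2: q·3 + (1−q)·0 = q·(-2) + (1−q)·3 ⟹ 0 + 3q = 3 + (-5)q ⟹ q = 3/8.

p = 1/4, q = 3/8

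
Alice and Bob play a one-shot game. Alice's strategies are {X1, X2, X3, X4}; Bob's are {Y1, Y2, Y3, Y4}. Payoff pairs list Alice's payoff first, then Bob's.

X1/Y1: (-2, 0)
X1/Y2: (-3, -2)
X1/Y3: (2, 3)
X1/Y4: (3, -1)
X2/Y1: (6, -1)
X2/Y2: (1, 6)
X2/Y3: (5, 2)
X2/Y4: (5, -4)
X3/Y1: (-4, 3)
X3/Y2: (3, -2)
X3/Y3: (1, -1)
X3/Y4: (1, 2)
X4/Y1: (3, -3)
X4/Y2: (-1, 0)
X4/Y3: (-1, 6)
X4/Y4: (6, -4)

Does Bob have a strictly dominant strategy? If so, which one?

A strategy is strictly dominant if it gives Bob a strictly higher payoff than every other strategy, against every choice by the opponent.
Y1 is not dominant: against X1, Y3 gives 3 > 0.
Y2 is not dominant: against X1, Y1 gives 0 > -2.
Y3 is not dominant: against X2, Y2 gives 6 > 2.
Y4 is not dominant: against X1, Y1 gives 0 > -1.
No single strategy is best against every opponent action.

No strictly dominant strategy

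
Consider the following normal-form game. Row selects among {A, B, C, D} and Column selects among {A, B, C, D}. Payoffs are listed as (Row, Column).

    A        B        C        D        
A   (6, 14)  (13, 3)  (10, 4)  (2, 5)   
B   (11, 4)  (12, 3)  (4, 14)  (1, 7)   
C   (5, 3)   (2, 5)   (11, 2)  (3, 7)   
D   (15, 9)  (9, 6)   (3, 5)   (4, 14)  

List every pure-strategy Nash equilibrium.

A profile is a Nash equilibrium when each player is best-responding to the other.
Row's best responses — vs A: D (payoff 15); vs B: A (payoff 13); vs C: C (payoff 11); vs D: D (payoff 4).
Column's best responses — vs A: A (payoff 14); vs B: C (payoff 14); vs C: D (payoff 7); vs D: D (payoff 14).
The only mutual best response is (D, D); neither player gains by switching there.

(D, D)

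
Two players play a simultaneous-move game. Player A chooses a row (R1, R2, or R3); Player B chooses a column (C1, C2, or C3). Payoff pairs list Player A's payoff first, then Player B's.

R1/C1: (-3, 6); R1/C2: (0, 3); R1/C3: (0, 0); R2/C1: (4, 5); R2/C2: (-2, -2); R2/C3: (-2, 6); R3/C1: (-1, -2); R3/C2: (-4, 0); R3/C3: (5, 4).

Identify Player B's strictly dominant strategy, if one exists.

No strictly dominant strategy

Check whether one of Player B's strategies beats all alternatives regardless of what the opponent does.
C1 is not dominant: against R2, C3 gives 6 > 5.
C2 is not dominant: against R1, C1 gives 6 > 3.
C3 is not dominant: against R1, C1 gives 6 > 0.
No single strategy is best against every opponent action.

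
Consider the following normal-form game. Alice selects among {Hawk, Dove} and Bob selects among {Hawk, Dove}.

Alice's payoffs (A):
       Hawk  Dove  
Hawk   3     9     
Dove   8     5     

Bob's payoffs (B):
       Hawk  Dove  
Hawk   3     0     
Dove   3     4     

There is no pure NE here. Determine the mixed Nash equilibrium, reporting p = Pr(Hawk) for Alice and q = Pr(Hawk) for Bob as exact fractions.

p = 1/4, q = 4/9

Each player's mixing probability is pinned down by making the *other* player indifferent.
Bob indifferent between Hawk and Dove: p·3 + (1−p)·3 = p·0 + (1−p)·4 ⟹ 3 + 0p = 4 + (-4)p ⟹ p = 1/4.
Alice indifferent between Hawk and Dove: q·3 + (1−q)·9 = q·8 + (1−q)·5 ⟹ 9 + (-6)q = 5 + 3q ⟹ q = 4/9.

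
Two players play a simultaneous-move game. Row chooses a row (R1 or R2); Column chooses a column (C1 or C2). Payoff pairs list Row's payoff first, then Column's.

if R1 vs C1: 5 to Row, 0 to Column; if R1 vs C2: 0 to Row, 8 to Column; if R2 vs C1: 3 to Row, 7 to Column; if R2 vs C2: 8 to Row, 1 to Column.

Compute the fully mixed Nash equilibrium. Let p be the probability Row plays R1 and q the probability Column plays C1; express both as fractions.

p = 3/7, q = 4/5

Each player's mixing probability is pinned down by making the *other* player indifferent.
Column indifferent between C1 and C2: p·0 + (1−p)·7 = p·8 + (1−p)·1 ⟹ 7 + (-7)p = 1 + 7p ⟹ p = 3/7.
Row indifferent between R1 and R2: q·5 + (1−q)·0 = q·3 + (1−q)·8 ⟹ 0 + 5q = 8 + (-5)q ⟹ q = 4/5.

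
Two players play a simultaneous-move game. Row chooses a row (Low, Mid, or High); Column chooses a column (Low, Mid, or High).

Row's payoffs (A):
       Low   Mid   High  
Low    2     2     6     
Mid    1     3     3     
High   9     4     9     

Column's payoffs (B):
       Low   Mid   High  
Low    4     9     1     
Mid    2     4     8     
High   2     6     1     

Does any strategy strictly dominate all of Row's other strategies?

High

Check whether one of Row's strategies beats all alternatives regardless of what the opponent does.
High strictly dominates: vs Low: 9 > each of {2, 1}; vs Mid: 4 > each of {2, 3}; vs High: 9 > each of {6, 3}.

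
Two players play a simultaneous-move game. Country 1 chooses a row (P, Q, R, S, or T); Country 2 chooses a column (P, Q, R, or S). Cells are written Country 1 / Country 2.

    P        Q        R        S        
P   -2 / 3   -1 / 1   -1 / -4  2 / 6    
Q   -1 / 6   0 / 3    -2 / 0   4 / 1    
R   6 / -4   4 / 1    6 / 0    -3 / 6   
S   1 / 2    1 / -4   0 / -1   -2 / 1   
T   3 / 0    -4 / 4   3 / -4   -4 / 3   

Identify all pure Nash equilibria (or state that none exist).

Find each player's best response to every opponent strategy; NE are the intersections.
Country 1's best responses — vs P: R (payoff 6); vs Q: R (payoff 4); vs R: R (payoff 6); vs S: Q (payoff 4).
Country 2's best responses — vs P: S (payoff 6); vs Q: P (payoff 6); vs R: S (payoff 6); vs S: P (payoff 2); vs T: Q (payoff 4).
No cell has both players best-responding. For instance, Country 1's best reply to S is Q, but against Q Country 2 prefers P over S.

None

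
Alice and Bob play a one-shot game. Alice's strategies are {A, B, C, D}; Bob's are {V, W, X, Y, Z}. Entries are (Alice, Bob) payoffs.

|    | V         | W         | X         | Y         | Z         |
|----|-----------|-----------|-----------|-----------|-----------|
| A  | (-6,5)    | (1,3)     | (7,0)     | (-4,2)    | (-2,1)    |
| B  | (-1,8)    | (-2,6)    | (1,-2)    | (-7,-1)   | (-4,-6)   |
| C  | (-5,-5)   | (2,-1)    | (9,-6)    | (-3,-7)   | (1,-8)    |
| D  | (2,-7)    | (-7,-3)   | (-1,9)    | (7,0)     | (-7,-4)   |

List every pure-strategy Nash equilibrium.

(C, W)

Find each player's best response to every opponent strategy; NE are the intersections.
Alice's best responses — vs V: D (payoff 2); vs W: C (payoff 2); vs X: C (payoff 9); vs Y: D (payoff 7); vs Z: C (payoff 1).
Bob's best responses — vs A: V (payoff 5); vs B: V (payoff 8); vs C: W (payoff -1); vs D: X (payoff 9).
The only mutual best response is (C, W); neither player gains by switching there.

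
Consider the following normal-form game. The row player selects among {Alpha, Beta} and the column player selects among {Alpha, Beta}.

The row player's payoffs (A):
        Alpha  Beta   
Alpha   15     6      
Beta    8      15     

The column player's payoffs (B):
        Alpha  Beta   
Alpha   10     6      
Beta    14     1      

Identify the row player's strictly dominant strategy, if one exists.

None

Check whether one of the row player's strategies beats all alternatives regardless of what the opponent does.
Alpha is not dominant: against Beta, Beta gives 15 > 6.
Beta is not dominant: against Alpha, Alpha gives 15 > 8.
No single strategy is best against every opponent action.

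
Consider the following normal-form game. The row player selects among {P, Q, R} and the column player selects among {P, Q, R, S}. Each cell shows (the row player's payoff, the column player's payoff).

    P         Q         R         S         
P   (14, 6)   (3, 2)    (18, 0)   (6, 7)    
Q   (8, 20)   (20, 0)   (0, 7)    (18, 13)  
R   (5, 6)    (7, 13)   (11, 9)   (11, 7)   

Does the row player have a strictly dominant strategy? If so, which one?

A strategy is strictly dominant if it gives the row player a strictly higher payoff than every other strategy, against every choice by the opponent.
P is not dominant: against Q, Q gives 20 > 3.
Q is not dominant: against P, P gives 14 > 8.
R is not dominant: against P, P gives 14 > 5.
No single strategy is best against every opponent action.

No strictly dominant strategy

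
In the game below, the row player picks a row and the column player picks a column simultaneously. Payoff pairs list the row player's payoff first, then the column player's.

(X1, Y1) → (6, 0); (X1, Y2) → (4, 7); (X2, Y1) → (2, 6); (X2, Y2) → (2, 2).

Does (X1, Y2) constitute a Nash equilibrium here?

Yes

Holding the column player at Y2: the row player gets 4 from X1, versus 2 from X2. No profitable deviation for the row player.
Holding the row player at X1: the column player gets 7 from Y2, versus 0 from Y1. No profitable deviation for the column player either.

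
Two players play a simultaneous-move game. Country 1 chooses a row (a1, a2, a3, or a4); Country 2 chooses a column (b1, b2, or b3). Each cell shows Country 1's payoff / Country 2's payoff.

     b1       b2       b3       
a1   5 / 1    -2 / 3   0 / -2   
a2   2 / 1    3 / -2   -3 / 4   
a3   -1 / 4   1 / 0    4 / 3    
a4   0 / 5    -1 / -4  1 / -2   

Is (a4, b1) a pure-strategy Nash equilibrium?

No

Holding Country 2 at b1: Country 1 gets 0 from a4 but could get 5 by switching to a1. Country 1 has a profitable deviation.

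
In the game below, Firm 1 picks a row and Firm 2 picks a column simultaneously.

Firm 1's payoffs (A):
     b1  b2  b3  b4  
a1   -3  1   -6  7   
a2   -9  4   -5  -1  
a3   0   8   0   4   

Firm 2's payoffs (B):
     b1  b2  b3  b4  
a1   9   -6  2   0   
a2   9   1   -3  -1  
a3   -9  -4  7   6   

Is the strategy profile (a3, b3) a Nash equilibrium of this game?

Holding Firm 2 at b3: Firm 1 gets 0 from a3, versus -6 from a1, -5 from a2. No profitable deviation for Firm 1.
Holding Firm 1 at a3: Firm 2 gets 7 from b3, versus -9 from b1, -4 from b2, 6 from b4. No profitable deviation for Firm 2 either.

Yes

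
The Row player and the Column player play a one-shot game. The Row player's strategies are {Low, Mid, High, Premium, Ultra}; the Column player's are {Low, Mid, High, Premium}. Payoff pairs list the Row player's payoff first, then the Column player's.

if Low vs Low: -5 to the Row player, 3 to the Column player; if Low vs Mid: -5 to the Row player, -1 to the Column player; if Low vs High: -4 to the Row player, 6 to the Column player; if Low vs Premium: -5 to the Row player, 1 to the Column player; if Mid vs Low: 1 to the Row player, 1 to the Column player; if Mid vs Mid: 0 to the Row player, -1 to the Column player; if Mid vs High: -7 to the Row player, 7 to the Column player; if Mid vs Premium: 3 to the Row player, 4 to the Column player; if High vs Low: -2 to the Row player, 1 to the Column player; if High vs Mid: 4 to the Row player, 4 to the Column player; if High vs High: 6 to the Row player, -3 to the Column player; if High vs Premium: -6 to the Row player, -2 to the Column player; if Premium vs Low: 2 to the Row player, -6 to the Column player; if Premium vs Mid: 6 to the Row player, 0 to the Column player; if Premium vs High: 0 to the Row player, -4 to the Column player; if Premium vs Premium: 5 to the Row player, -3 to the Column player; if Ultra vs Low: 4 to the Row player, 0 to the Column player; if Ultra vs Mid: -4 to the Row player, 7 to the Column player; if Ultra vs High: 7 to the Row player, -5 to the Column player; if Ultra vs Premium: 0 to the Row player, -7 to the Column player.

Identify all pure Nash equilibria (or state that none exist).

A profile is a Nash equilibrium when each player is best-responding to the other.
The Row player's best responses — vs Low: Ultra (payoff 4); vs Mid: Premium (payoff 6); vs High: Ultra (payoff 7); vs Premium: Premium (payoff 5).
The Column player's best responses — vs Low: High (payoff 6); vs Mid: High (payoff 7); vs High: Mid (payoff 4); vs Premium: Mid (payoff 0); vs Ultra: Mid (payoff 7).
The only mutual best response is (Premium, Mid); neither player gains by switching there.

(Premium, Mid)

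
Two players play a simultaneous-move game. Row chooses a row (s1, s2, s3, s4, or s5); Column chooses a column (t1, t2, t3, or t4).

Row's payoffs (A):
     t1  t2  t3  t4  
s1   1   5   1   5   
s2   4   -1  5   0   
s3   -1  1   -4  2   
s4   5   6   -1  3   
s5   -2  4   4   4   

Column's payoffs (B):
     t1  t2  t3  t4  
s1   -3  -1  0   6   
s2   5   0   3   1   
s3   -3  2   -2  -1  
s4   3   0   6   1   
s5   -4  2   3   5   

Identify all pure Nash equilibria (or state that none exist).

(s1, t4)

A profile is a Nash equilibrium when each player is best-responding to the other.
Row's best responses — vs t1: s4 (payoff 5); vs t2: s4 (payoff 6); vs t3: s2 (payoff 5); vs t4: s1 (payoff 5).
Column's best responses — vs s1: t4 (payoff 6); vs s2: t1 (payoff 5); vs s3: t2 (payoff 2); vs s4: t3 (payoff 6); vs s5: t4 (payoff 5).
The only mutual best response is (s1, t4); neither player gains by switching there.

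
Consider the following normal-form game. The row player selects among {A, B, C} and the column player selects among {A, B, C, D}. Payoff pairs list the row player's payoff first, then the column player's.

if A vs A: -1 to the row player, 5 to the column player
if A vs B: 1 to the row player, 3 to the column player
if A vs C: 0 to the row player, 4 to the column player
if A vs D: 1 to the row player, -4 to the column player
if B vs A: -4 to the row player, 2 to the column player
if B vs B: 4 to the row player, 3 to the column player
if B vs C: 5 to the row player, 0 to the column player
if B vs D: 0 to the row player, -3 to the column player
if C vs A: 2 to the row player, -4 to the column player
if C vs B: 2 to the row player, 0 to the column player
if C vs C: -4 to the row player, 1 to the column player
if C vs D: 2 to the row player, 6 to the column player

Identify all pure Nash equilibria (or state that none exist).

(B, B) and (C, D)

A profile is a Nash equilibrium when each player is best-responding to the other.
The row player's best responses — vs A: C (payoff 2); vs B: B (payoff 4); vs C: B (payoff 5); vs D: C (payoff 2).
The column player's best responses — vs A: A (payoff 5); vs B: B (payoff 3); vs C: D (payoff 6).
Mutual best responses occur at (B, B) and (C, D); at each, neither player gains by switching.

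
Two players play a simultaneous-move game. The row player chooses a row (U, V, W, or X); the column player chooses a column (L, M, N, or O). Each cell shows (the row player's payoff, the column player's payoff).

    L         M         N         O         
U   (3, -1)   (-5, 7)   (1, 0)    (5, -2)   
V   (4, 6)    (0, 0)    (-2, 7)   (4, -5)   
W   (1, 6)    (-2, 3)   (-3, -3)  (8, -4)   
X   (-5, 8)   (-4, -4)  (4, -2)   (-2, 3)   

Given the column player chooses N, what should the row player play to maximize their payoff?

X

With the column player fixed at N, the row player's payoffs are: U → 1, V → -2, W → -3, X → 4.
The maximum is 4, achieved by X.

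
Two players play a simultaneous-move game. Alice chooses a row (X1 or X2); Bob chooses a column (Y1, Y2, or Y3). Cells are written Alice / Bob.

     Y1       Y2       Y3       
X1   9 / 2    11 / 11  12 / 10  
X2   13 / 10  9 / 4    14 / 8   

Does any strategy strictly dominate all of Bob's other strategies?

A strategy is strictly dominant if it gives Bob a strictly higher payoff than every other strategy, against every choice by the opponent.
Y1 is not dominant: against X1, Y2 gives 11 > 2.
Y2 is not dominant: against X2, Y1 gives 10 > 4.
Y3 is not dominant: against X1, Y2 gives 11 > 10.
No single strategy is best against every opponent action.

No strictly dominant strategy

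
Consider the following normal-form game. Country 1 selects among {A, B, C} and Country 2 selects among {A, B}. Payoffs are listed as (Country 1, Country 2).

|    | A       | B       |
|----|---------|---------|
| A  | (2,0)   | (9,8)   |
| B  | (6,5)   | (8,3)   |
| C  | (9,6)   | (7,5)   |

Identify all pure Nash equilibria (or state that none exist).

(A, B) and (C, A)

Find each player's best response to every opponent strategy; NE are the intersections.
Country 1's best responses — vs A: C (payoff 9); vs B: A (payoff 9).
Country 2's best responses — vs A: B (payoff 8); vs B: A (payoff 5); vs C: A (payoff 6).
Mutual best responses occur at (A, B) and (C, A); at each, neither player gains by switching.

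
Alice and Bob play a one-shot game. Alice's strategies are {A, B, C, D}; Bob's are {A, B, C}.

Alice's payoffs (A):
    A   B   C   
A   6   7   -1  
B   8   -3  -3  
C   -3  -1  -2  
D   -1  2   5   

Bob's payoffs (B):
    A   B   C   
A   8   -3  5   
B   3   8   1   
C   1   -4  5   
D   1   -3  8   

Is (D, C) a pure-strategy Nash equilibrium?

Holding Bob at C: Alice gets 5 from D, versus -1 from A, -3 from B, -2 from C. No profitable deviation for Alice.
Holding Alice at D: Bob gets 8 from C, versus 1 from A, -3 from B. No profitable deviation for Bob either.

Yes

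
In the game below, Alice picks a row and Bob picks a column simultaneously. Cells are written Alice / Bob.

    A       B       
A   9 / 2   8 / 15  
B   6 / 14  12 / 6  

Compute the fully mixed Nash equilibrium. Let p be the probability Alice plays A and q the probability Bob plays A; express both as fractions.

p = 8/21, q = 4/7

In a mixed NE each player is indifferent between their pure strategies, so the opponent's mix sets the indifference.
Bob indifferent between A and B: p·2 + (1−p)·14 = p·15 + (1−p)·6 ⟹ 14 + (-12)p = 6 + 9p ⟹ p = 8/21.
Alice indifferent between A and B: q·9 + (1−q)·8 = q·6 + (1−q)·12 ⟹ 8 + 1q = 12 + (-6)q ⟹ q = 4/7.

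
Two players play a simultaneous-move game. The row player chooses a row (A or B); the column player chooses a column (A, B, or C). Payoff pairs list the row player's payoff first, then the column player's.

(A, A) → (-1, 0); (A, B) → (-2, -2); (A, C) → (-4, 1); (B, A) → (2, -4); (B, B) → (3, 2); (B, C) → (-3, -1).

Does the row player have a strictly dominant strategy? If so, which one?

B

Check whether one of the row player's strategies beats all alternatives regardless of what the opponent does.
B strictly dominates: vs A: 2 > -1; vs B: 3 > -2; vs C: -3 > -4.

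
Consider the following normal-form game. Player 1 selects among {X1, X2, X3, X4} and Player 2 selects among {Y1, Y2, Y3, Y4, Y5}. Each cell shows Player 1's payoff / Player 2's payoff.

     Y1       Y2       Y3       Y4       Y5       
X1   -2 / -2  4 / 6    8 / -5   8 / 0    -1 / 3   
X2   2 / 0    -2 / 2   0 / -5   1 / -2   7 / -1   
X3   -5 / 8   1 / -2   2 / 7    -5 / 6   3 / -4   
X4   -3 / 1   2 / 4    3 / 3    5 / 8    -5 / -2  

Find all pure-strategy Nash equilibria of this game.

Find each player's best response to every opponent strategy; NE are the intersections.
Player 1's best responses — vs Y1: X2 (payoff 2); vs Y2: X1 (payoff 4); vs Y3: X1 (payoff 8); vs Y4: X1 (payoff 8); vs Y5: X2 (payoff 7).
Player 2's best responses — vs X1: Y2 (payoff 6); vs X2: Y2 (payoff 2); vs X3: Y1 (payoff 8); vs X4: Y4 (payoff 8).
The only mutual best response is (X1, Y2); neither player gains by switching there.

(X1, Y2)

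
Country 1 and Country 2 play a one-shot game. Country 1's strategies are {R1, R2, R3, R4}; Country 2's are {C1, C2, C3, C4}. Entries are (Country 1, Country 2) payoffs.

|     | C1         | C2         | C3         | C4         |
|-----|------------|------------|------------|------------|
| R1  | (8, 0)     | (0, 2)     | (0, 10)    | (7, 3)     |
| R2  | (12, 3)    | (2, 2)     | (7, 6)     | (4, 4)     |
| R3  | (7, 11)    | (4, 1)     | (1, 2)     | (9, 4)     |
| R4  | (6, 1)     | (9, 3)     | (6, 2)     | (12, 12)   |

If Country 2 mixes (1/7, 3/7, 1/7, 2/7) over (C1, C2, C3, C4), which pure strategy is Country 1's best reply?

Country 1's best reply maximizes expected payoff against the mix.
R1: (1/7)·8 + (3/7)·0 + (1/7)·0 + (2/7)·7 = 22/7
R2: (1/7)·12 + (3/7)·2 + (1/7)·7 + (2/7)·4 = 33/7
R3: (1/7)·7 + (3/7)·4 + (1/7)·1 + (2/7)·9 = 38/7
R4: (1/7)·6 + (3/7)·9 + (1/7)·6 + (2/7)·12 = 9
Highest expected payoff is 9, from R4.

R4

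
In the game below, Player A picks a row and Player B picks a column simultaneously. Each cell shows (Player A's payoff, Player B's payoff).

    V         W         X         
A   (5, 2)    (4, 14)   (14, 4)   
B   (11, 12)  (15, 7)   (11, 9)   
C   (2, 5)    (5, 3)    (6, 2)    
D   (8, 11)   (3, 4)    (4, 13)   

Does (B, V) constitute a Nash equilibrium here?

Holding Player B at V: Player A gets 11 from B, versus 5 from A, 2 from C, 8 from D. No profitable deviation for Player A.
Holding Player A at B: Player B gets 12 from V, versus 7 from W, 9 from X. No profitable deviation for Player B either.

Yes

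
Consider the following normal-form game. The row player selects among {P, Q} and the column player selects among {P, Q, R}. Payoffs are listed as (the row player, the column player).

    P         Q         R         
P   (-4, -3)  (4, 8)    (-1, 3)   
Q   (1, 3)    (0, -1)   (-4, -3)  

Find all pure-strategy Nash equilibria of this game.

(P, Q) and (Q, P)

A profile is a Nash equilibrium when each player is best-responding to the other.
The row player's best responses — vs P: Q (payoff 1); vs Q: P (payoff 4); vs R: P (payoff -1).
The column player's best responses — vs P: Q (payoff 8); vs Q: P (payoff 3).
Mutual best responses occur at (P, Q) and (Q, P); at each, neither player gains by switching.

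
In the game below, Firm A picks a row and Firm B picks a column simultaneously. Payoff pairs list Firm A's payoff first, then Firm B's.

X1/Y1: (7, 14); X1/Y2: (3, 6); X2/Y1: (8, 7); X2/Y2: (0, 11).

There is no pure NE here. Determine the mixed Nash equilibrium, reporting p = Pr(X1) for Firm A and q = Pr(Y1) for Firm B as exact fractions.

p = 1/3, q = 3/4

Each player's mixing probability is pinned down by making the *other* player indifferent.
Firm B indifferent between Y1 and Y2: p·14 + (1−p)·7 = p·6 + (1−p)·11 ⟹ 7 + 7p = 11 + (-5)p ⟹ p = 1/3.
Firm A indifferent between X1 and X2: q·7 + (1−q)·3 = q·8 + (1−q)·0 ⟹ 3 + 4q = 0 + 8q ⟹ q = 3/4.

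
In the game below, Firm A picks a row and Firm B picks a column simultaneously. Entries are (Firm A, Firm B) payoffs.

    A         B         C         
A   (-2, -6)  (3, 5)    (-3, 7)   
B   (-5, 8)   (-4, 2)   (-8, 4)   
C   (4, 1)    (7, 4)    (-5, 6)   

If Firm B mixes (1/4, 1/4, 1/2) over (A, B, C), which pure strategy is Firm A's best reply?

Firm A's best reply maximizes expected payoff against the mix.
A: (1/4)·(-2) + (1/4)·3 + (1/2)·(-3) = -5/4
B: (1/4)·(-5) + (1/4)·(-4) + (1/2)·(-8) = -25/4
C: (1/4)·4 + (1/4)·7 + (1/2)·(-5) = 1/4
Highest expected payoff is 1/4, from C.

C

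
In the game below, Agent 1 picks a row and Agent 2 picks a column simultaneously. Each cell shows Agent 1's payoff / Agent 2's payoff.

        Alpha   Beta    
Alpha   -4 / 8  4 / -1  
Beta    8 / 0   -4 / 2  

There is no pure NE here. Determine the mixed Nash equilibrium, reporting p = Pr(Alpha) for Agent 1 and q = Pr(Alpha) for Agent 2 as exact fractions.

Each player's mixing probability is pinned down by making the *other* player indifferent.
Agent 2 indifferent between Alpha and Beta: p·8 + (1−p)·0 = p·(-1) + (1−p)·2 ⟹ 0 + 8p = 2 + (-3)p ⟹ p = 2/11.
Agent 1 indifferent between Alpha and Beta: q·(-4) + (1−q)·4 = q·8 + (1−q)·(-4) ⟹ 4 + (-8)q = (-4) + 12q ⟹ q = 2/5.

p = 2/11, q = 2/5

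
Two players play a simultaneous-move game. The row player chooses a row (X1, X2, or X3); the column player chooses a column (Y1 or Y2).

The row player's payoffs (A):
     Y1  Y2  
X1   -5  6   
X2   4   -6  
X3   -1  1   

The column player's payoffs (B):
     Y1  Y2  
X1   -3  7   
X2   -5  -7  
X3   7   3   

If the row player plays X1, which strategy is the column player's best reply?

Y2

With the row player fixed at X1, the column player's payoffs are: Y1 → -3, Y2 → 7.
The maximum is 7, achieved by Y2.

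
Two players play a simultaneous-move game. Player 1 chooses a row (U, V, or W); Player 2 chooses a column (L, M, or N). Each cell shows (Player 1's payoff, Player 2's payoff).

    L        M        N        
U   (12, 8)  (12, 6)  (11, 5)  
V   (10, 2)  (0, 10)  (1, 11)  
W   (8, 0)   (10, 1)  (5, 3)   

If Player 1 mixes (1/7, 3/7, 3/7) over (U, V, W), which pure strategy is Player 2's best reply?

Player 2's best reply maximizes expected payoff against the mix.
L: (1/7)·8 + (3/7)·2 + (3/7)·0 = 2
M: (1/7)·6 + (3/7)·10 + (3/7)·1 = 39/7
N: (1/7)·5 + (3/7)·11 + (3/7)·3 = 47/7
Highest expected payoff is 47/7, from N.

N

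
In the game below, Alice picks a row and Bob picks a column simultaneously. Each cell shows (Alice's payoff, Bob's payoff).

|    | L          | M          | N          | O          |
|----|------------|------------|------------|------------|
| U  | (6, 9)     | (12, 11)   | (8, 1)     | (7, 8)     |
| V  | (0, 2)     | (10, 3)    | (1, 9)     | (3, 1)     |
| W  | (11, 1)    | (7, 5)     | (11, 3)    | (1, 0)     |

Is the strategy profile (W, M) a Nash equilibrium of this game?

No

Holding Bob at M: Alice gets 7 from W but could get 12 by switching to U. Alice has a profitable deviation.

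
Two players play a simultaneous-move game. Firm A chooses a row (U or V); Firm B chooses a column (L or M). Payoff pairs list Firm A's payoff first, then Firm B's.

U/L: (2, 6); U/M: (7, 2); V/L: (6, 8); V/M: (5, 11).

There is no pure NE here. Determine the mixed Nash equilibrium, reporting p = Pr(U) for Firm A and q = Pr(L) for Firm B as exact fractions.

p = 3/7, q = 1/3

In a mixed NE each player is indifferent between their pure strategies, so the opponent's mix sets the indifference.
Firm B indifferent between L and M: p·6 + (1−p)·8 = p·2 + (1−p)·11 ⟹ 8 + (-2)p = 11 + (-9)p ⟹ p = 3/7.
Firm A indifferent between U and V: q·2 + (1−q)·7 = q·6 + (1−q)·5 ⟹ 7 + (-5)q = 5 + 1q ⟹ q = 1/3.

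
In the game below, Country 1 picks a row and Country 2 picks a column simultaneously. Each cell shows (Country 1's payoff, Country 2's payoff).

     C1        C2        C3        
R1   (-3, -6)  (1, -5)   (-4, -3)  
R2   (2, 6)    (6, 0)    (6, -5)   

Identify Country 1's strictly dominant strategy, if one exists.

R2

A strategy is strictly dominant if it gives Country 1 a strictly higher payoff than every other strategy, against every choice by the opponent.
R2 strictly dominates: vs C1: 2 > -3; vs C2: 6 > 1; vs C3: 6 > -4.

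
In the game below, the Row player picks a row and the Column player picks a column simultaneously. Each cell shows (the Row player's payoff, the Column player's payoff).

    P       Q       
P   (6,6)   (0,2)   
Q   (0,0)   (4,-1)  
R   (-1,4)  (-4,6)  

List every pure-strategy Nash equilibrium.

(P, P)

Check mutual best responses: a cell is a NE iff neither player can gain by unilaterally deviating.
The Row player's best responses — vs P: P (payoff 6); vs Q: Q (payoff 4).
The Column player's best responses — vs P: P (payoff 6); vs Q: P (payoff 0); vs R: Q (payoff 6).
The only mutual best response is (P, P); neither player gains by switching there.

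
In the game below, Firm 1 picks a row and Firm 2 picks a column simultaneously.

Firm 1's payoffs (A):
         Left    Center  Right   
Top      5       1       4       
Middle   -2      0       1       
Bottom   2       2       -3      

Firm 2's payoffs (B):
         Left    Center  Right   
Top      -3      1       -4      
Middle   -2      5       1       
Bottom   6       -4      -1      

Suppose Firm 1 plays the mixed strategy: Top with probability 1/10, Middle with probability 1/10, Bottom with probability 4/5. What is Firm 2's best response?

Left

Firm 2's best reply maximizes expected payoff against the mix.
Left: (1/10)·(-3) + (1/10)·(-2) + (4/5)·6 = 43/10
Center: (1/10)·1 + (1/10)·5 + (4/5)·(-4) = -13/5
Right: (1/10)·(-4) + (1/10)·1 + (4/5)·(-1) = -11/10
Highest expected payoff is 43/10, from Left.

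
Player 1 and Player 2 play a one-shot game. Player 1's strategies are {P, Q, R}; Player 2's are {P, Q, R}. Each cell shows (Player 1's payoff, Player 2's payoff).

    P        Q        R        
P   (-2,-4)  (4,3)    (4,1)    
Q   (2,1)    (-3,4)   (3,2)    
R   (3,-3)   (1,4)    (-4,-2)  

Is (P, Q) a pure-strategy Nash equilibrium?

Holding Player 2 at Q: Player 1 gets 4 from P, versus -3 from Q, 1 from R. No profitable deviation for Player 1.
Holding Player 1 at P: Player 2 gets 3 from Q, versus -4 from P, 1 from R. No profitable deviation for Player 2 either.

Yes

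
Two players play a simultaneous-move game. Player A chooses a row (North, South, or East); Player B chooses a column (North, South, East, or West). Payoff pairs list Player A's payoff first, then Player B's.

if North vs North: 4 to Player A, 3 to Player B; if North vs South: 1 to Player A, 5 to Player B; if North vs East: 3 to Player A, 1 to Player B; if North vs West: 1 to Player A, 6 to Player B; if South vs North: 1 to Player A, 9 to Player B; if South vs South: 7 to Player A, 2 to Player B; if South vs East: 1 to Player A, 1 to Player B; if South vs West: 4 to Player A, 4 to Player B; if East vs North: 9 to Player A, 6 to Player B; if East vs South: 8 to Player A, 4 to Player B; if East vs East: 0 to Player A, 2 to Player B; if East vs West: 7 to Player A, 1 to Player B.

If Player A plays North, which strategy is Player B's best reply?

With Player A fixed at North, Player B's payoffs are: North → 3, South → 5, East → 1, West → 6.
The maximum is 6, achieved by West.

West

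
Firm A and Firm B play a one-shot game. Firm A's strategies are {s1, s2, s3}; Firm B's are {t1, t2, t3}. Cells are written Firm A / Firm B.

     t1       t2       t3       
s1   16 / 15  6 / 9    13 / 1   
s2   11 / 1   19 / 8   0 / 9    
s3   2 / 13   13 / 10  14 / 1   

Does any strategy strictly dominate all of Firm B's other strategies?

None

Check whether one of Firm B's strategies beats all alternatives regardless of what the opponent does.
t1 is not dominant: against s2, t2 gives 8 > 1.
t2 is not dominant: against s1, t1 gives 15 > 9.
t3 is not dominant: against s1, t1 gives 15 > 1.
No single strategy is best against every opponent action.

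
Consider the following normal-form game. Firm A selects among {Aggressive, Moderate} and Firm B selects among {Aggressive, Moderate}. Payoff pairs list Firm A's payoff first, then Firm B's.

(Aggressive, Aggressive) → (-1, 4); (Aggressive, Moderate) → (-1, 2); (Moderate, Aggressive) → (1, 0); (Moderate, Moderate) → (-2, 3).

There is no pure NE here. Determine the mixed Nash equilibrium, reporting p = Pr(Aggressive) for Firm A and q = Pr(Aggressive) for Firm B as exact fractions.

p = 3/5, q = 1/3

In a mixed NE each player is indifferent between their pure strategies, so the opponent's mix sets the indifference.
Firm B indifferent between Aggressive and Moderate: p·4 + (1−p)·0 = p·2 + (1−p)·3 ⟹ 0 + 4p = 3 + (-1)p ⟹ p = 3/5.
Firm A indifferent between Aggressive and Moderate: q·(-1) + (1−q)·(-1) = q·1 + (1−q)·(-2) ⟹ (-1) + 0q = (-2) + 3q ⟹ q = 1/3.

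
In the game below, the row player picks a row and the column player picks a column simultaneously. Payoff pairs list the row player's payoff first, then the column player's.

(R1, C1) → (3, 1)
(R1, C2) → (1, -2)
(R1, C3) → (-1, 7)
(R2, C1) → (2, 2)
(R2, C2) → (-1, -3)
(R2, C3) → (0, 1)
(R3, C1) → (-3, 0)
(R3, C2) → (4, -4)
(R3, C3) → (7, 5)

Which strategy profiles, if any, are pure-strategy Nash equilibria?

A profile is a Nash equilibrium when each player is best-responding to the other.
The row player's best responses — vs C1: R1 (payoff 3); vs C2: R3 (payoff 4); vs C3: R3 (payoff 7).
The column player's best responses — vs R1: C3 (payoff 7); vs R2: C1 (payoff 2); vs R3: C3 (payoff 5).
The only mutual best response is (R3, C3); neither player gains by switching there.

(R3, C3)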